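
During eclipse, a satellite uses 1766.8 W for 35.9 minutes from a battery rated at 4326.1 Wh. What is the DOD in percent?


E_used = P * t / 60 = 1766.8 * 35.9 / 60 = 1057.1353 Wh
DOD = E_used / E_total * 100 = 1057.1353 / 4326.1 * 100
DOD = 24.4362 %

24.4362 %


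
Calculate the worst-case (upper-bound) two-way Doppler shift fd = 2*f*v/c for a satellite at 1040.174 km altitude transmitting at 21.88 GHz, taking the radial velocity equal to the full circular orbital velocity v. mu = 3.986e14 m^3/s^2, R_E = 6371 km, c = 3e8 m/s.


r = 7.411174e+06 m
v = sqrt(mu/r) = 7333.7338 m/s (worst-case radial velocity)
f = 21.88 GHz = 2.188e+10 Hz
fd = 2*f*v/c = 2*2.188e+10*7333.7338/3.0e+08
fd = 1.0697473e+06 Hz

1.0697e+06 Hz


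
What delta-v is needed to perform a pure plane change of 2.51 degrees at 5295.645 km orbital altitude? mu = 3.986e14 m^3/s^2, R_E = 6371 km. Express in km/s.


r = 11666.6450 km = 1.1666645e+07 m
V = sqrt(mu/r) = 5845.1499 m/s
di = 2.51 deg = 0.04380776 rad
dV = 2*V*sin(di/2) = 2*5845.1499*sin(0.02190388)
dV = 256.0425 m/s = 0.2560425 km/s

0.2560 km/s


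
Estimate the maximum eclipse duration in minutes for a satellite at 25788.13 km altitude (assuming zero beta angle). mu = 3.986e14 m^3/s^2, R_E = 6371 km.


r = 32159.1300 km
T = 956.5692 min
Eclipse fraction = arcsin(R_E/r)/pi = arcsin(6371.0000/32159.1300)/pi
= arcsin(0.1981086)/pi = 0.06347987
Eclipse duration = 0.06347987 * 956.5692 = 60.7229 min

60.7229 minutes


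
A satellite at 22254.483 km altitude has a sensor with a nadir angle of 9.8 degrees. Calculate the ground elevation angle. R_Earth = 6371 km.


r = R_E + alt = 28625.4830 km
Law of sines in the satellite / Earth-center / ground-point triangle:
  sin(nadir)/R_E = sin(90 + el)/r  =>  cos(el) = (r/R_E)*sin(nadir)
cos(el) = (28625.4830 / 6371.0000) * sin(9.8 deg) = 0.7647668
el = arccos(0.7647668) = 40.1138 deg
(Earth-central angle = 90 - nadir - el = 40.0862 deg)

40.1138 degrees


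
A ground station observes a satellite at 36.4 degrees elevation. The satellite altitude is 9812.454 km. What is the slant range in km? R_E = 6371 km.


h = 9812.454 km, el = 36.4 deg
d = -R_E*sin(el) + sqrt((R_E*sin(el))^2 + 2*R_E*h + h^2)
d = -6371.0000*sin(0.6352998) + sqrt((6371.0000*0.5934189)^2 + 2*6371.0000*9812.454 + 9812.454^2)
d = 11568.8566 km

11568.8566 km


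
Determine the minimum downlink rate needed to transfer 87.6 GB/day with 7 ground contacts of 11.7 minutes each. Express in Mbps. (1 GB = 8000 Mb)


total contact time = 7 * 11.7 * 60 = 4914.0000 s
data = 87.6 GB = 700800.0000 Mb
rate = 700800.0000 / 4914.0000 = 142.6129 Mbps

142.6129 Mbps


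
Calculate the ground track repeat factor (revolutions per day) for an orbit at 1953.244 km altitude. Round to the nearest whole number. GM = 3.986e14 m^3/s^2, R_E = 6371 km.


r = 8.324244e+06 m
T = 2*pi*sqrt(r^3/mu) = 7558.3748 s = 125.9729 min
revs/day = 1440 / 125.9729 = 11.4310
Rounded: 11 revolutions per day

11 revolutions per day


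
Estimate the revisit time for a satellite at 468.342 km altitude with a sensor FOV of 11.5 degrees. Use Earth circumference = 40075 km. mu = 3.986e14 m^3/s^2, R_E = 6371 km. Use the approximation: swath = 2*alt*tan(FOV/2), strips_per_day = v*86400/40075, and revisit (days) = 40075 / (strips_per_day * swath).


swath = 2*468.342*tan(0.1003564) = 94.3191 km
v = sqrt(mu/r) = 7634.1640 m/s = 7.6342 km/s
strips/day = v*86400/40075 = 7.6342*86400/40075 = 16.4589
coverage/day = strips * swath = 16.4589 * 94.3191 = 1552.3921 km
revisit = 40075 / 1552.3921 = 25.8150 days

25.8150 days


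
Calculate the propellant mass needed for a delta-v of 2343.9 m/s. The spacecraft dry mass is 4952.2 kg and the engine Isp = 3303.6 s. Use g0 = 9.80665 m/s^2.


ve = Isp * g0 = 3303.6 * 9.80665 = 32397.248940 m/s
mass ratio = exp(dv/ve) = exp(2343.9/32397.248940) = 1.07503018
m_prop = m_dry * (mr - 1) = 4952.2 * (1.07503018 - 1)
m_prop = 371.5645 kg

371.5645 kg


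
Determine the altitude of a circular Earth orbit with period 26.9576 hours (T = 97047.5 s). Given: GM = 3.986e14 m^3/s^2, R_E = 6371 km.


T = 97047.5 s
r = (mu*T^2/(4*pi^2))^(1/3) = (3.986e14 * 97047.5^2 / (4*pi^2))^(1/3)
r = 4.5643831e+07 m = 45643.8309 km
alt = r - R_E = 45643.8309 - 6371 = 39272.8309 km

39272.8309 km


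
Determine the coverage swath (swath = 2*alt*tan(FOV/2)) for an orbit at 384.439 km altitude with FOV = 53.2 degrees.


FOV = 53.2 deg = 0.9285152 rad
swath = 2 * alt * tan(FOV/2) = 2 * 384.439 * tan(0.4642576)
swath = 2 * 384.439 * 0.5007627
swath = 385.0254 km

385.0254 km


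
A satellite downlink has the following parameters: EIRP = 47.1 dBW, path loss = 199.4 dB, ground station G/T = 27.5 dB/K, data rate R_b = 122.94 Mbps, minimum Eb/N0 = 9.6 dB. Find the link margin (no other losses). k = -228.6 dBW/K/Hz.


C/N0 = EIRP - FSPL + G/T - k = 47.1 - 199.4 + 27.5 - (-228.6)
C/N0 = 103.8000 dB-Hz
R_b = 122.94 Mbps = 1.2294e+08 bps -> 10*log10(R_b) = 80.8969 dB-Hz
Eb/N0 = C/N0 - 10*log10(R_b) = 103.8000 - 80.8969 = 22.9031 dB
Margin = Eb/N0 - Eb/N0_req = 22.9031 - 9.6 = 13.3031 dB (link closes)

13.3031 dB


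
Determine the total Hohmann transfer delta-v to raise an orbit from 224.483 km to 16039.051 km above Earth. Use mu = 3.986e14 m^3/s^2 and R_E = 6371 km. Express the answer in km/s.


r1 = 6595.4830 km = 6.595483e+06 m
r2 = 22410.0510 km = 2.2410051e+07 m
dv1 = sqrt(mu/r1)*(sqrt(2*r2/(r1+r2)) - 1) = 1889.6386 m/s
dv2 = sqrt(mu/r2)*(1 - sqrt(2*r1/(r1+r2))) = 1373.3221 m/s
total dv = |dv1| + |dv2| = 1889.6386 + 1373.3221 = 3262.9607 m/s = 3.2630 km/s

3.2630 km/s


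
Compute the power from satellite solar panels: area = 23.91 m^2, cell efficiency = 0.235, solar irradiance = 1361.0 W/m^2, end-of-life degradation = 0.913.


P = area * eta * S * degradation
P = 23.91 * 0.235 * 1361.0 * 0.913
P = 6981.9437 W

6981.9437 W


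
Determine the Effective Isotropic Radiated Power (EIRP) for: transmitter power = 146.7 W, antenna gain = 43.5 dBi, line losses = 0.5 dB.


Pt = 146.7 W = 21.6643 dBW
EIRP = Pt_dBW + Gt - losses = 21.6643 + 43.5 - 0.5 = 64.6643 dBW

64.6643 dBW


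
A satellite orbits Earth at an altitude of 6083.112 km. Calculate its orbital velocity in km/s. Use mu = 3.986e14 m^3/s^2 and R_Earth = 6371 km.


r = R_E + alt = 6371.0 + 6083.112 = 12454.1120 km = 1.2454112e+07 m
v = sqrt(mu/r) = sqrt(3.986e14 / 1.2454112e+07) = 5657.3398 m/s = 5.6573 km/s

5.6573 km/s


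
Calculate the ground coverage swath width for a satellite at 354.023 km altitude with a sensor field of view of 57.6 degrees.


FOV = 57.6 deg = 1.0053 rad
swath = 2 * alt * tan(FOV/2) = 2 * 354.023 * tan(0.5026548)
swath = 2 * 354.023 * 0.5497547
swath = 389.2516 km

389.2516 km


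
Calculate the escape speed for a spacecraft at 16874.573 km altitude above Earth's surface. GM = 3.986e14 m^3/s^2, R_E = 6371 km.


r = 6371.0 + 16874.573 = 23245.5730 km = 2.3245573e+07 m
v_esc = sqrt(2*mu/r) = sqrt(2*3.986e14 / 2.3245573e+07)
v_esc = 5856.1679 m/s = 5.8562 km/s

5.8562 km/s


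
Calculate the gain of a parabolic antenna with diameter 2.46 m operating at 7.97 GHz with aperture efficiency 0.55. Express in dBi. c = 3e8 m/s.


lambda = c/f = 3e8 / 7.97e+09 = 0.03764115 m
G = eta*(pi*D/lambda)^2 = 0.55*(pi*2.46/0.03764115)^2
G = 23184.9830 (linear)
G = 10*log10(23184.9830) = 43.6521 dBi

43.6521 dBi


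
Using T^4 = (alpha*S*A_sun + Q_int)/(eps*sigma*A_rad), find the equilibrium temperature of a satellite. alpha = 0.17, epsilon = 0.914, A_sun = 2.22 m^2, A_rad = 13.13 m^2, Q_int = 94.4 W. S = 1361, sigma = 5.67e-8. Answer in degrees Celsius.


Numerator = alpha*S*A_sun + Q_int = 0.17*1361*2.22 + 94.4 = 608.0414 W
Denominator = eps*sigma*A_rad = 0.914*5.67e-8*13.13 = 6.8044649e-07 W/K^4
T^4 = 8.9359179e+08 K^4
T = 172.8959 K = -100.2541 C

-100.2541 degrees Celsius


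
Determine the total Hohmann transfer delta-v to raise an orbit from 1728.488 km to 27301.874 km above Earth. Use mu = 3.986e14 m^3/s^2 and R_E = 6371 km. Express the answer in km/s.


r1 = 8099.4880 km = 8.099488e+06 m
r2 = 33672.8740 km = 3.3672874e+07 m
dv1 = sqrt(mu/r1)*(sqrt(2*r2/(r1+r2)) - 1) = 1892.1925 m/s
dv2 = sqrt(mu/r2)*(1 - sqrt(2*r1/(r1+r2))) = 1298.0209 m/s
total dv = |dv1| + |dv2| = 1892.1925 + 1298.0209 = 3190.2134 m/s = 3.1902 km/s

3.1902 km/s


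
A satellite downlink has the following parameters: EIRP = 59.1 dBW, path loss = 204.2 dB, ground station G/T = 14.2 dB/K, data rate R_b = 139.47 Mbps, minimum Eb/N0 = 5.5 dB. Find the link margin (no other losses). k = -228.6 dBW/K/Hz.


C/N0 = EIRP - FSPL + G/T - k = 59.1 - 204.2 + 14.2 - (-228.6)
C/N0 = 97.7000 dB-Hz
R_b = 139.47 Mbps = 1.3947e+08 bps -> 10*log10(R_b) = 81.4448 dB-Hz
Eb/N0 = C/N0 - 10*log10(R_b) = 97.7000 - 81.4448 = 16.2552 dB
Margin = Eb/N0 - Eb/N0_req = 16.2552 - 5.5 = 10.7552 dB (link closes)

10.7552 dB


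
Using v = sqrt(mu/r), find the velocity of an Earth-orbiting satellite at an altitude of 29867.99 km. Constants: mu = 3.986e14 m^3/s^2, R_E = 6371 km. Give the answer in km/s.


r = R_E + alt = 6371.0 + 29867.99 = 36238.9900 km = 3.623899e+07 m
v = sqrt(mu/r) = sqrt(3.986e14 / 3.623899e+07) = 3316.5046 m/s = 3.3165 km/s

3.3165 km/s


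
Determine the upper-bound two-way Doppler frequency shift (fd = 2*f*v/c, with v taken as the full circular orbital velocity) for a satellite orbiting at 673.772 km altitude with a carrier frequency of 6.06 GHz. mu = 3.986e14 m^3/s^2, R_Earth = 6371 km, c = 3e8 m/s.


r = 7.044772e+06 m
v = sqrt(mu/r) = 7522.0320 m/s (worst-case radial velocity)
f = 6.06 GHz = 6.06e+09 Hz
fd = 2*f*v/c = 2*6.06e+09*7522.0320/3.0e+08
fd = 303890.0925 Hz

303890.0925 Hz


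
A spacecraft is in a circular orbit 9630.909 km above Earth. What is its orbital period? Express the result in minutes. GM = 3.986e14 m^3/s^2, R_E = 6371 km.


r = 16001.9090 km = 1.6001909e+07 m
T = 2*pi*sqrt(r^3/mu) = 2*pi*sqrt(4.0974663e+21 / 3.986e14)
T = 20145.0763 s = 335.7513 min

335.7513 minutes


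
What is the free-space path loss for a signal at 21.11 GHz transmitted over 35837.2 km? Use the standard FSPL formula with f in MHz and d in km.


f = 21.11 GHz = 21110.0000 MHz
d = 35837.2 km
FSPL = 32.44 + 20*log10(21110.0000) + 20*log10(35837.2)
FSPL = 32.44 + 86.4898 + 91.0867
FSPL = 210.0164 dB

210.0164 dB


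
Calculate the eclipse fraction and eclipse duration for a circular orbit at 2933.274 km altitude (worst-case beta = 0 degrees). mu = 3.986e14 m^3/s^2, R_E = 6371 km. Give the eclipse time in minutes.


r = 9304.2740 km
T = 148.8620 min
Eclipse fraction = arcsin(R_E/r)/pi = arcsin(6371.0000/9304.2740)/pi
= arcsin(0.6847391)/pi = 0.2400838
Eclipse duration = 0.2400838 * 148.8620 = 35.7393 min

35.7393 minutes


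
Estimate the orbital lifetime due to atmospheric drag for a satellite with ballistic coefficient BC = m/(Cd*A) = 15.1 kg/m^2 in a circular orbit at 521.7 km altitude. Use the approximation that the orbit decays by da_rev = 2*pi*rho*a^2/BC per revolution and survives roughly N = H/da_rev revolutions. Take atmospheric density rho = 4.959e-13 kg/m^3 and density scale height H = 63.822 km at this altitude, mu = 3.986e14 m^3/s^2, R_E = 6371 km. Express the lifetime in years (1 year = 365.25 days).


a = R_E + alt = 6892.7000 km = 6.8927e+06 m
da_rev = 2*pi*rho*a^2/BC = 2*pi*4.959e-13*(6.8927e+06)^2/15.1 = 9.803379 m per revolution
N = H/da_rev = 63822.0000 m / 9.803379 m = 6510.2044 revolutions
P = 2*pi*sqrt(a^3/mu) = 5695.0204 s
lifetime = N*P = 6510.2044 * 5695.0204 = 3.7075747e+07 s = 429.1174 days
years = 429.1174 / 365.25 = 1.1749 years

1.1749 years


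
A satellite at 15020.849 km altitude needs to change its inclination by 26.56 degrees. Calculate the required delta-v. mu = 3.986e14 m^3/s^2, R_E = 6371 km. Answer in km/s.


r = 21391.8490 km = 2.1391849e+07 m
V = sqrt(mu/r) = 4316.6266 m/s
di = 26.56 deg = 0.4635594 rad
dV = 2*V*sin(di/2) = 2*4316.6266*sin(0.2317797)
dV = 1983.1448 m/s = 1.9831 km/s

1.9831 km/s


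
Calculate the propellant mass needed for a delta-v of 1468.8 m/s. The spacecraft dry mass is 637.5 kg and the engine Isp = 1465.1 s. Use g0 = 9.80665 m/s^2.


ve = Isp * g0 = 1465.1 * 9.80665 = 14367.722915 m/s
mass ratio = exp(dv/ve) = exp(1468.8/14367.722915) = 1.10763725
m_prop = m_dry * (mr - 1) = 637.5 * (1.10763725 - 1)
m_prop = 68.6187 kg

68.6187 kg


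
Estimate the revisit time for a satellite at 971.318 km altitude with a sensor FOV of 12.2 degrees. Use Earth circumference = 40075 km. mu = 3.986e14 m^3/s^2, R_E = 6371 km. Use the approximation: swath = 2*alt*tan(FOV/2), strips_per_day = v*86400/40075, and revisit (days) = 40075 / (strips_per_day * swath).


swath = 2*971.318*tan(0.1064651) = 207.6079 km
v = sqrt(mu/r) = 7368.0413 m/s = 7.3680 km/s
strips/day = v*86400/40075 = 7.3680*86400/40075 = 15.8852
coverage/day = strips * swath = 15.8852 * 207.6079 = 3297.8898 km
revisit = 40075 / 3297.8898 = 12.1517 days

12.1517 days


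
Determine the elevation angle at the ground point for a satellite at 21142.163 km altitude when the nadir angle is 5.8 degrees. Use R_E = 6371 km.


r = R_E + alt = 27513.1630 km
Law of sines in the satellite / Earth-center / ground-point triangle:
  sin(nadir)/R_E = sin(90 + el)/r  =>  cos(el) = (r/R_E)*sin(nadir)
cos(el) = (27513.1630 / 6371.0000) * sin(5.8 deg) = 0.4364116
el = arccos(0.4364116) = 64.1248 deg
(Earth-central angle = 90 - nadir - el = 20.0752 deg)

64.1248 degrees


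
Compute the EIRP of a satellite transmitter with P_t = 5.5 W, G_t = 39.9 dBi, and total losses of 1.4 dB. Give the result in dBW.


Pt = 5.5 W = 7.4036 dBW
EIRP = Pt_dBW + Gt - losses = 7.4036 + 39.9 - 1.4 = 45.9036 dBW

45.9036 dBW


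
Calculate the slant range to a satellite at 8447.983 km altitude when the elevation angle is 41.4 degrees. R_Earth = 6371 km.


h = 8447.983 km, el = 41.4 deg
d = -R_E*sin(el) + sqrt((R_E*sin(el))^2 + 2*R_E*h + h^2)
d = -6371.0000*sin(0.7225663) + sqrt((6371.0000*0.6613119)^2 + 2*6371.0000*8447.983 + 8447.983^2)
d = 9814.0349 km

9814.0349 km


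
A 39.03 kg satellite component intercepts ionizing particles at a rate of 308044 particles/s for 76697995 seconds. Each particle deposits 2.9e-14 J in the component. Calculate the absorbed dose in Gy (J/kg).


Total energy deposited = rate * time * E_per
  = 308044 * 76697995 * 2.9e-14 = 0.6851644 J
Dose = E_total / mass = 0.6851644 / 39.03
Dose = 0.01755481 Gy

0.0176 Gy


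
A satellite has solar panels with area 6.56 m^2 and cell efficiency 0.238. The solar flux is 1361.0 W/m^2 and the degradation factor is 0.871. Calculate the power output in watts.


P = area * eta * S * degradation
P = 6.56 * 0.238 * 1361.0 * 0.871
P = 1850.7897 W

1850.7897 W


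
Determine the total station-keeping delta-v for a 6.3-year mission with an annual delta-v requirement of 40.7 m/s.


dV = rate * years = 40.7 * 6.3
dV = 256.4100 m/s

256.4100 m/s


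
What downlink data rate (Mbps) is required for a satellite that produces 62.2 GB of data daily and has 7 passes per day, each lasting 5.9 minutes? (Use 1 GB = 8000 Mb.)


total contact time = 7 * 5.9 * 60 = 2478.0000 s
data = 62.2 GB = 497600.0000 Mb
rate = 497600.0000 / 2478.0000 = 200.8071 Mbps

200.8071 Mbps


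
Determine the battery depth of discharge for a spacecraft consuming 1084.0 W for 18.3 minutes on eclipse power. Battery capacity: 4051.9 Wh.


E_used = P * t / 60 = 1084.0 * 18.3 / 60 = 330.6200 Wh
DOD = E_used / E_total * 100 = 330.6200 / 4051.9 * 100
DOD = 8.1596 %

8.1596 %


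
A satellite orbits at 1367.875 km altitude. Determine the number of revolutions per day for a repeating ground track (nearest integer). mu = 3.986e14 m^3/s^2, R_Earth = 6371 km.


r = 7.738875e+06 m
T = 2*pi*sqrt(r^3/mu) = 6775.2913 s = 112.9215 min
revs/day = 1440 / 112.9215 = 12.7522
Rounded: 13 revolutions per day

13 revolutions per day


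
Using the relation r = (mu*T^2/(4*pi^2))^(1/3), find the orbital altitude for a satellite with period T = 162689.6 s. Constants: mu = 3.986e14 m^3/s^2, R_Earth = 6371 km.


T = 162689.6 s
r = (mu*T^2/(4*pi^2))^(1/3) = (3.986e14 * 162689.6^2 / (4*pi^2))^(1/3)
r = 6.4411841e+07 m = 64411.8412 km
alt = r - R_E = 64411.8412 - 6371 = 58040.8412 km

58040.8412 km


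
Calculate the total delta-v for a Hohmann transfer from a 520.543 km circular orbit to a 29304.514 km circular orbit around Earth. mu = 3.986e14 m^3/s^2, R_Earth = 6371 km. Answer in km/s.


r1 = 6891.5430 km = 6.891543e+06 m
r2 = 35675.5140 km = 3.5675514e+07 m
dv1 = sqrt(mu/r1)*(sqrt(2*r2/(r1+r2)) - 1) = 2241.1188 m/s
dv2 = sqrt(mu/r2)*(1 - sqrt(2*r1/(r1+r2))) = 1440.5519 m/s
total dv = |dv1| + |dv2| = 2241.1188 + 1440.5519 = 3681.6707 m/s = 3.6817 km/s

3.6817 km/s


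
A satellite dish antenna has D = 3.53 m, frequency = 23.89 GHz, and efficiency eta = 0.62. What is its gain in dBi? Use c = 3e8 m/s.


lambda = c/f = 3e8 / 2.389e+10 = 0.01255756 m
G = eta*(pi*D/lambda)^2 = 0.62*(pi*3.53/0.01255756)^2
G = 483538.0288 (linear)
G = 10*log10(483538.0288) = 56.8443 dBi

56.8443 dBi


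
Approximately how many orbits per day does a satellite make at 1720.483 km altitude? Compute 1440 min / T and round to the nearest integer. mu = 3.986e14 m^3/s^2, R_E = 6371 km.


r = 8.091483e+06 m
T = 2*pi*sqrt(r^3/mu) = 7243.5825 s = 120.7264 min
revs/day = 1440 / 120.7264 = 11.9278
Rounded: 12 revolutions per day

12 revolutions per day


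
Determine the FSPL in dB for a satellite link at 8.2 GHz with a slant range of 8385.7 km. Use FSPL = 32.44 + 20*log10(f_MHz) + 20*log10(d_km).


f = 8.2 GHz = 8200.0000 MHz
d = 8385.7 km
FSPL = 32.44 + 20*log10(8200.0000) + 20*log10(8385.7)
FSPL = 32.44 + 78.2763 + 78.4708
FSPL = 189.1871 dB

189.1871 dB


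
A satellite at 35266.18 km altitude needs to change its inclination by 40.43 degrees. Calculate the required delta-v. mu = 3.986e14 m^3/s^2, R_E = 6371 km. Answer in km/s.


r = 41637.1800 km = 4.163718e+07 m
V = sqrt(mu/r) = 3094.0547 m/s
di = 40.43 deg = 0.7056366 rad
dV = 2*V*sin(di/2) = 2*3094.0547*sin(0.3528183)
dV = 2138.2634 m/s = 2.1383 km/s

2.1383 km/s


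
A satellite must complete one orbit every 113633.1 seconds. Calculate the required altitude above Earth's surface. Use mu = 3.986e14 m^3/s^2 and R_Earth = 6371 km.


T = 113633.1 s
r = (mu*T^2/(4*pi^2))^(1/3) = (3.986e14 * 113633.1^2 / (4*pi^2))^(1/3)
r = 5.0706358e+07 m = 50706.3585 km
alt = r - R_E = 50706.3585 - 6371 = 44335.3585 km

44335.3585 km


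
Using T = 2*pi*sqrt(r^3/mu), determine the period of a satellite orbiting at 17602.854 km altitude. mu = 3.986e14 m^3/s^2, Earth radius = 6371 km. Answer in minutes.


r = 23973.8540 km = 2.3973854e+07 m
T = 2*pi*sqrt(r^3/mu) = 2*pi*sqrt(1.3778869e+22 / 3.986e14)
T = 36941.7960 s = 615.6966 min

615.6966 minutes


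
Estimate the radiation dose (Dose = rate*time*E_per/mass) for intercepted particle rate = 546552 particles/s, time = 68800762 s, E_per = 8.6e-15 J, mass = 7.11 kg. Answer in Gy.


Total energy deposited = rate * time * E_per
  = 546552 * 68800762 * 8.6e-15 = 0.3233875 J
Dose = E_total / mass = 0.3233875 / 7.11
Dose = 0.04548347 Gy

0.0455 Gy


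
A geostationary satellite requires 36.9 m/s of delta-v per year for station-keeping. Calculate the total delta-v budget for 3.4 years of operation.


dV = rate * years = 36.9 * 3.4
dV = 125.4600 m/s

125.4600 m/s


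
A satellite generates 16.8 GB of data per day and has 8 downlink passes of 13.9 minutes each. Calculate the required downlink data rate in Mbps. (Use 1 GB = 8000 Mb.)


total contact time = 8 * 13.9 * 60 = 6672.0000 s
data = 16.8 GB = 134400.0000 Mb
rate = 134400.0000 / 6672.0000 = 20.1439 Mbps

20.1439 Mbps


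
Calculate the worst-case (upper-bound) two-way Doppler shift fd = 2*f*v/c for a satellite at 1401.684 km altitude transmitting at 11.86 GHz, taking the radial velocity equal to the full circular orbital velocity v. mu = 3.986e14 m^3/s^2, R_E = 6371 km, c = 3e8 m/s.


r = 7.772684e+06 m
v = sqrt(mu/r) = 7161.1561 m/s (worst-case radial velocity)
f = 11.86 GHz = 1.186e+10 Hz
fd = 2*f*v/c = 2*1.186e+10*7161.1561/3.0e+08
fd = 566208.7432 Hz

566208.7432 Hz


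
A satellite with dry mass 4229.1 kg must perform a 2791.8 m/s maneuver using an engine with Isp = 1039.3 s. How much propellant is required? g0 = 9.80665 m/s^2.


ve = Isp * g0 = 1039.3 * 9.80665 = 10192.051345 m/s
mass ratio = exp(dv/ve) = exp(2791.8/10192.051345) = 1.31510872
m_prop = m_dry * (mr - 1) = 4229.1 * (1.31510872 - 1)
m_prop = 1332.6263 kg

1332.6263 kg


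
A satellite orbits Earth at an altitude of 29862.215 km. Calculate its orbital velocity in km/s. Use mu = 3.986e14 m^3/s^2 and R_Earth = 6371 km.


r = R_E + alt = 6371.0 + 29862.215 = 36233.2150 km = 3.6233215e+07 m
v = sqrt(mu/r) = sqrt(3.986e14 / 3.6233215e+07) = 3316.7689 m/s = 3.3168 km/s

3.3168 km/s


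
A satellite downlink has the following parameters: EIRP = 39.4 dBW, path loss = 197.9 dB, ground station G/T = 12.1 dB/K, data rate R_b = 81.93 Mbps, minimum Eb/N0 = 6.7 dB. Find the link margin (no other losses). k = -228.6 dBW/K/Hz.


C/N0 = EIRP - FSPL + G/T - k = 39.4 - 197.9 + 12.1 - (-228.6)
C/N0 = 82.2000 dB-Hz
R_b = 81.93 Mbps = 8.193e+07 bps -> 10*log10(R_b) = 79.1344 dB-Hz
Eb/N0 = C/N0 - 10*log10(R_b) = 82.2000 - 79.1344 = 3.0656 dB
Margin = Eb/N0 - Eb/N0_req = 3.0656 - 6.7 = -3.6344 dB (negative margin: link does not close)

-3.6344 dB


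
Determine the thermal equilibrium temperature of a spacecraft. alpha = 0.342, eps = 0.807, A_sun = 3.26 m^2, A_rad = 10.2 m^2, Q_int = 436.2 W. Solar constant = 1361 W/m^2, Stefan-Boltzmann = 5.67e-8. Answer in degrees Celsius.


Numerator = alpha*S*A_sun + Q_int = 0.342*1361*3.26 + 436.2 = 1953.6061 W
Denominator = eps*sigma*A_rad = 0.807*5.67e-8*10.2 = 4.6672038e-07 W/K^4
T^4 = 4.185817e+09 K^4
T = 254.3578 K = -18.7922 C

-18.7922 degrees Celsius


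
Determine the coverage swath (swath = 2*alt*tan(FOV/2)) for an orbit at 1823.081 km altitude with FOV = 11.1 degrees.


FOV = 11.1 deg = 0.1937315 rad
swath = 2 * alt * tan(FOV/2) = 2 * 1823.081 * tan(0.09686577)
swath = 2 * 1823.081 * 0.09716988
swath = 354.2971 km

354.2971 km


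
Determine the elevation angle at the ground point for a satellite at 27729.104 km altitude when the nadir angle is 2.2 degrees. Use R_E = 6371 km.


r = R_E + alt = 34100.1040 km
Law of sines in the satellite / Earth-center / ground-point triangle:
  sin(nadir)/R_E = sin(90 + el)/r  =>  cos(el) = (r/R_E)*sin(nadir)
cos(el) = (34100.1040 / 6371.0000) * sin(2.2 deg) = 0.2054667
el = arccos(0.2054667) = 78.1432 deg
(Earth-central angle = 90 - nadir - el = 9.6568 deg)

78.1432 degrees


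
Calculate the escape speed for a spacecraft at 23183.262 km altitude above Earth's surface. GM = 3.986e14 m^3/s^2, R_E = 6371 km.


r = 6371.0 + 23183.262 = 29554.2620 km = 2.9554262e+07 m
v_esc = sqrt(2*mu/r) = sqrt(2*3.986e14 / 2.9554262e+07)
v_esc = 5193.6608 m/s = 5.1937 km/s

5.1937 km/s


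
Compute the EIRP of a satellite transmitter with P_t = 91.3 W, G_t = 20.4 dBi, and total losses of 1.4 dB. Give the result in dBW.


Pt = 91.3 W = 19.6047 dBW
EIRP = Pt_dBW + Gt - losses = 19.6047 + 20.4 - 1.4 = 38.6047 dBW

38.6047 dBW


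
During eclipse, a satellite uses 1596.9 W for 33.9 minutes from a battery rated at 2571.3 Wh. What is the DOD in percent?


E_used = P * t / 60 = 1596.9 * 33.9 / 60 = 902.2485 Wh
DOD = E_used / E_total * 100 = 902.2485 / 2571.3 * 100
DOD = 35.0892 %

35.0892 %


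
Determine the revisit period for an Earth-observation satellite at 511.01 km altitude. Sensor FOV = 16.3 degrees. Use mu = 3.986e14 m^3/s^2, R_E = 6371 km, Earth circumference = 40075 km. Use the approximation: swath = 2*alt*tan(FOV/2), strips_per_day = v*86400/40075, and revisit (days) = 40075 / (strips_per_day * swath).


swath = 2*511.01*tan(0.1422443) = 146.3650 km
v = sqrt(mu/r) = 7610.4616 m/s = 7.6105 km/s
strips/day = v*86400/40075 = 7.6105*86400/40075 = 16.4078
coverage/day = strips * swath = 16.4078 * 146.3650 = 2401.5331 km
revisit = 40075 / 2401.5331 = 16.6873 days

16.6873 days


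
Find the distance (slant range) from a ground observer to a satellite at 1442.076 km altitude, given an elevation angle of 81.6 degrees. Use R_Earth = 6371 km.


h = 1442.076 km, el = 81.6 deg
d = -R_E*sin(el) + sqrt((R_E*sin(el))^2 + 2*R_E*h + h^2)
d = -6371.0000*sin(1.4242) + sqrt((6371.0000*0.9892723)^2 + 2*6371.0000*1442.076 + 1442.076^2)
d = 1454.7916 km

1454.7916 km


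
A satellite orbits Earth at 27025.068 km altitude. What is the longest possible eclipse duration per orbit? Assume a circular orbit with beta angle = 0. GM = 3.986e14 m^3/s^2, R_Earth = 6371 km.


r = 33396.0680 km
T = 1012.2854 min
Eclipse fraction = arcsin(R_E/r)/pi = arcsin(6371.0000/33396.0680)/pi
= arcsin(0.190771)/pi = 0.06109878
Eclipse duration = 0.06109878 * 1012.2854 = 61.8494 min

61.8494 minutes


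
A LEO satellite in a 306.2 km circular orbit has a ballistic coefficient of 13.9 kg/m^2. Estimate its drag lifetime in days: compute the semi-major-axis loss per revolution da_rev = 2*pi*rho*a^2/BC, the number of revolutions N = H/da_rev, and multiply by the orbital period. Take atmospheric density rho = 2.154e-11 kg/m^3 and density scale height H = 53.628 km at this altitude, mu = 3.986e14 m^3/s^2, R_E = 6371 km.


a = R_E + alt = 6677.2000 km = 6.6772e+06 m
da_rev = 2*pi*rho*a^2/BC = 2*pi*2.154e-11*(6.6772e+06)^2/13.9 = 434.109746 m per revolution
N = H/da_rev = 53628.0000 m / 434.109746 m = 123.5356 revolutions
P = 2*pi*sqrt(a^3/mu) = 5430.0371 s
lifetime = N*P = 123.5356 * 5430.0371 = 670802.7934 s = 7.7639 days

7.7639 days


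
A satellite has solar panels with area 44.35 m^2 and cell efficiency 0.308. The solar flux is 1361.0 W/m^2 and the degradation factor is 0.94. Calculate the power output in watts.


P = area * eta * S * degradation
P = 44.35 * 0.308 * 1361.0 * 0.94
P = 17475.5285 W

17475.5285 W


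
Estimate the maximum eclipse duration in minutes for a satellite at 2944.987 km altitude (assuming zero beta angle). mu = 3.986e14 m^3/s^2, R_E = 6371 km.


r = 9315.9870 km
T = 149.1431 min
Eclipse fraction = arcsin(R_E/r)/pi = arcsin(6371.0000/9315.9870)/pi
= arcsin(0.6838782)/pi = 0.239708
Eclipse duration = 0.239708 * 149.1431 = 35.7508 min

35.7508 minutes


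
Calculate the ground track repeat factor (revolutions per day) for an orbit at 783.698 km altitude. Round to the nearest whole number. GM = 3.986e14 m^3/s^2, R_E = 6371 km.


r = 7.154698e+06 m
T = 2*pi*sqrt(r^3/mu) = 6022.7964 s = 100.3799 min
revs/day = 1440 / 100.3799 = 14.3455
Rounded: 14 revolutions per day

14 revolutions per day


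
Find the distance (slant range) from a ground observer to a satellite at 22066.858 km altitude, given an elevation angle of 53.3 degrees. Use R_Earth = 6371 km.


h = 22066.858 km, el = 53.3 deg
d = -R_E*sin(el) + sqrt((R_E*sin(el))^2 + 2*R_E*h + h^2)
d = -6371.0000*sin(0.9302605) + sqrt((6371.0000*0.8017756)^2 + 2*6371.0000*22066.858 + 22066.858^2)
d = 23073.7067 km

23073.7067 km


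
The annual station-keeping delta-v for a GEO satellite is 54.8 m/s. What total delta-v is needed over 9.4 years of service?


dV = rate * years = 54.8 * 9.4
dV = 515.1200 m/s

515.1200 m/s


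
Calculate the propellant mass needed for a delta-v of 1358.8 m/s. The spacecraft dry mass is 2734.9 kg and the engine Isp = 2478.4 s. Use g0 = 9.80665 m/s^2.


ve = Isp * g0 = 2478.4 * 9.80665 = 24304.801360 m/s
mass ratio = exp(dv/ve) = exp(1358.8/24304.801360) = 1.05749896
m_prop = m_dry * (mr - 1) = 2734.9 * (1.05749896 - 1)
m_prop = 157.2539 kg

157.2539 kg


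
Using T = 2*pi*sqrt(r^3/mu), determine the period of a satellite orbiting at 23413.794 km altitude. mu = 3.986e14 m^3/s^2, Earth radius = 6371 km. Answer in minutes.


r = 29784.7940 km = 2.9784794e+07 m
T = 2*pi*sqrt(r^3/mu) = 2*pi*sqrt(2.6423102e+22 / 3.986e14)
T = 51156.7708 s = 852.6128 min

852.6128 minutes


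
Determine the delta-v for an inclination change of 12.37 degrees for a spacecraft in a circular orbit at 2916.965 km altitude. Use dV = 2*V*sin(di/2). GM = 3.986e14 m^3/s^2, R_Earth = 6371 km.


r = 9287.9650 km = 9.287965e+06 m
V = sqrt(mu/r) = 6551.0115 m/s
di = 12.37 deg = 0.2158972 rad
dV = 2*V*sin(di/2) = 2*6551.0115*sin(0.1079486)
dV = 1411.6000 m/s = 1.4116 km/s

1.4116 km/s


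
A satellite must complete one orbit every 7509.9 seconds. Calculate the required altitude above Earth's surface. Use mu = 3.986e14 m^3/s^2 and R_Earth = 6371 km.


T = 7509.9 s
r = (mu*T^2/(4*pi^2))^(1/3) = (3.986e14 * 7509.9^2 / (4*pi^2))^(1/3)
r = 8.2886148e+06 m = 8288.6148 km
alt = r - R_E = 8288.6148 - 6371 = 1917.6148 km

1917.6148 km


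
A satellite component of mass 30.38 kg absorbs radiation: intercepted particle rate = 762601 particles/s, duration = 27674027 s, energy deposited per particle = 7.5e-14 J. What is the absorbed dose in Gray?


Total energy deposited = rate * time * E_per
  = 762601 * 27674027 * 7.5e-14 = 1.5828 J
Dose = E_total / mass = 1.5828 / 30.38
Dose = 0.05210066 Gy

0.0521 Gy


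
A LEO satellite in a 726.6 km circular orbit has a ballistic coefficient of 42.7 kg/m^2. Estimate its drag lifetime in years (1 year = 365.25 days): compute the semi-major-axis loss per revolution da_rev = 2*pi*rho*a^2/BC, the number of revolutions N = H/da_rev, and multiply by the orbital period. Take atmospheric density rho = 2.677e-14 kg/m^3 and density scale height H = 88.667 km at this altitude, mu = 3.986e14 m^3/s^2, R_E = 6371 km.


a = R_E + alt = 7097.6000 km = 7.0976e+06 m
da_rev = 2*pi*rho*a^2/BC = 2*pi*2.677e-14*(7.0976e+06)^2/42.7 = 0.198437344 m per revolution
N = H/da_rev = 88667.0000 m / 0.198437344 m = 446826.1788 revolutions
P = 2*pi*sqrt(a^3/mu) = 5950.8431 s
lifetime = N*P = 446826.1788 * 5950.8431 = 2.6589925e+09 s = 30775.3761 days
years = 30775.3761 / 365.25 = 84.2584 years

84.2584 years


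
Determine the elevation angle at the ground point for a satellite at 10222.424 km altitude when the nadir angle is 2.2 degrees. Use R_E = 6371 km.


r = R_E + alt = 16593.4240 km
Law of sines in the satellite / Earth-center / ground-point triangle:
  sin(nadir)/R_E = sin(90 + el)/r  =>  cos(el) = (r/R_E)*sin(nadir)
cos(el) = (16593.4240 / 6371.0000) * sin(2.2 deg) = 0.09998198
el = arccos(0.09998198) = 84.2619 deg
(Earth-central angle = 90 - nadir - el = 3.5381 deg)

84.2619 degrees


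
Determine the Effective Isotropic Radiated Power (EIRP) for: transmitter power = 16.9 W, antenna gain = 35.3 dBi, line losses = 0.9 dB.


Pt = 16.9 W = 12.2789 dBW
EIRP = Pt_dBW + Gt - losses = 12.2789 + 35.3 - 0.9 = 46.6789 dBW

46.6789 dBW


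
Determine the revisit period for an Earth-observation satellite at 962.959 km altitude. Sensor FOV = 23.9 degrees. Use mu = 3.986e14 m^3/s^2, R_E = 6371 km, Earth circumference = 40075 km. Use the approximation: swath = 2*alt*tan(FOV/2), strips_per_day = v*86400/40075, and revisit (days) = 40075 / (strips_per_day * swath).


swath = 2*962.959*tan(0.2085668) = 407.6102 km
v = sqrt(mu/r) = 7372.2390 m/s = 7.3722 km/s
strips/day = v*86400/40075 = 7.3722*86400/40075 = 15.8942
coverage/day = strips * swath = 15.8942 * 407.6102 = 6478.6525 km
revisit = 40075 / 6478.6525 = 6.1857 days

6.1857 days


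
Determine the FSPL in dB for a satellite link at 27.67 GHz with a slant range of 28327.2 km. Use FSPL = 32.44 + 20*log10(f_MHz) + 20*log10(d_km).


f = 27.67 GHz = 27670.0000 MHz
d = 28327.2 km
FSPL = 32.44 + 20*log10(27670.0000) + 20*log10(28327.2)
FSPL = 32.44 + 88.8402 + 89.0441
FSPL = 210.3243 dB

210.3243 dB


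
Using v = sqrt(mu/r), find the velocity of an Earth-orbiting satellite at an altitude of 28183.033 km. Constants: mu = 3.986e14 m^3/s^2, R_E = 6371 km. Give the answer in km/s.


r = R_E + alt = 6371.0 + 28183.033 = 34554.0330 km = 3.4554033e+07 m
v = sqrt(mu/r) = sqrt(3.986e14 / 3.4554033e+07) = 3396.4035 m/s = 3.3964 km/s

3.3964 km/s


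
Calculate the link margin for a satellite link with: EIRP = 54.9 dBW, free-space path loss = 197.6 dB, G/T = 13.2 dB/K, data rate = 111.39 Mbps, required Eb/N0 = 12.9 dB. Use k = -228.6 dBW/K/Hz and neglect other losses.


C/N0 = EIRP - FSPL + G/T - k = 54.9 - 197.6 + 13.2 - (-228.6)
C/N0 = 99.1000 dB-Hz
R_b = 111.39 Mbps = 1.1139e+08 bps -> 10*log10(R_b) = 80.4685 dB-Hz
Eb/N0 = C/N0 - 10*log10(R_b) = 99.1000 - 80.4685 = 18.6315 dB
Margin = Eb/N0 - Eb/N0_req = 18.6315 - 12.9 = 5.7315 dB (link closes)

5.7315 dB


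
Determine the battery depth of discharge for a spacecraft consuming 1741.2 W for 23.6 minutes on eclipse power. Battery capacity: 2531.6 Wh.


E_used = P * t / 60 = 1741.2 * 23.6 / 60 = 684.8720 Wh
DOD = E_used / E_total * 100 = 684.8720 / 2531.6 * 100
DOD = 27.0529 %

27.0529 %


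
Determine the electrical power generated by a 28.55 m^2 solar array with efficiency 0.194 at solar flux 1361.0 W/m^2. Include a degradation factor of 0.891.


P = area * eta * S * degradation
P = 28.55 * 0.194 * 1361.0 * 0.891
P = 6716.5101 W

6716.5101 W


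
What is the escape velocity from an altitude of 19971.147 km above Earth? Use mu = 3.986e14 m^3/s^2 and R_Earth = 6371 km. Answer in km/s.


r = 6371.0 + 19971.147 = 26342.1470 km = 2.6342147e+07 m
v_esc = sqrt(2*mu/r) = sqrt(2*3.986e14 / 2.6342147e+07)
v_esc = 5501.2079 m/s = 5.5012 km/s

5.5012 km/s


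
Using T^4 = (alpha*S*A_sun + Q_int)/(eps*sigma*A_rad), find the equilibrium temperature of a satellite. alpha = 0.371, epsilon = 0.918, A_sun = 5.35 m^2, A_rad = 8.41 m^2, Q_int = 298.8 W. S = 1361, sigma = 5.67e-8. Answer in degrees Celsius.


Numerator = alpha*S*A_sun + Q_int = 0.371*1361*5.35 + 298.8 = 3000.1808 W
Denominator = eps*sigma*A_rad = 0.918*5.67e-8*8.41 = 4.3774555e-07 W/K^4
T^4 = 6.8537096e+09 K^4
T = 287.7275 K = 14.5775 C

14.5775 degrees Celsius


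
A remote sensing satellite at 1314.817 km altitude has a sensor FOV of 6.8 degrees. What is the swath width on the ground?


FOV = 6.8 deg = 0.1186824 rad
swath = 2 * alt * tan(FOV/2) = 2 * 1314.817 * tan(0.05934119)
swath = 2 * 1314.817 * 0.05941095
swath = 156.2290 km

156.2290 km


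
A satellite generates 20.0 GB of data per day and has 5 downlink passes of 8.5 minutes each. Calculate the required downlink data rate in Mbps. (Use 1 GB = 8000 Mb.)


total contact time = 5 * 8.5 * 60 = 2550.0000 s
data = 20.0 GB = 160000.0000 Mb
rate = 160000.0000 / 2550.0000 = 62.7451 Mbps

62.7451 Mbps


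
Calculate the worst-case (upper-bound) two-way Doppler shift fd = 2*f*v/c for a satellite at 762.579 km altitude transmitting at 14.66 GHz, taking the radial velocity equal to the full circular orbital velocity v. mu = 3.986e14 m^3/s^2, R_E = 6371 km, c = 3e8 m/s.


r = 7.133579e+06 m
v = sqrt(mu/r) = 7475.0639 m/s (worst-case radial velocity)
f = 14.66 GHz = 1.466e+10 Hz
fd = 2*f*v/c = 2*1.466e+10*7475.0639/3.0e+08
fd = 730562.9119 Hz

730562.9119 Hz


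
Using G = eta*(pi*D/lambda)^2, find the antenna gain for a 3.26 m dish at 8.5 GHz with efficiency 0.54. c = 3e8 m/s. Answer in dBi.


lambda = c/f = 3e8 / 8.5e+09 = 0.03529412 m
G = eta*(pi*D/lambda)^2 = 0.54*(pi*3.26/0.03529412)^2
G = 45469.9051 (linear)
G = 10*log10(45469.9051) = 46.5772 dBi

46.5772 dBi


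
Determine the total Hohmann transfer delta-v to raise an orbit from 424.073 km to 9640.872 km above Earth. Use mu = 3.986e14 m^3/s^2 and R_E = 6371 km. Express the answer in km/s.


r1 = 6795.0730 km = 6.795073e+06 m
r2 = 16011.8720 km = 1.6011872e+07 m
dv1 = sqrt(mu/r1)*(sqrt(2*r2/(r1+r2)) - 1) = 1416.5821 m/s
dv2 = sqrt(mu/r2)*(1 - sqrt(2*r1/(r1+r2))) = 1137.9254 m/s
total dv = |dv1| + |dv2| = 1416.5821 + 1137.9254 = 2554.5074 m/s = 2.5545 km/s

2.5545 km/s


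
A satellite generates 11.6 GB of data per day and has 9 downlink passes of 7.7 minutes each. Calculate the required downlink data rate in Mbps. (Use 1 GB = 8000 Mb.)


total contact time = 9 * 7.7 * 60 = 4158.0000 s
data = 11.6 GB = 92800.0000 Mb
rate = 92800.0000 / 4158.0000 = 22.3184 Mbps

22.3184 Mbps


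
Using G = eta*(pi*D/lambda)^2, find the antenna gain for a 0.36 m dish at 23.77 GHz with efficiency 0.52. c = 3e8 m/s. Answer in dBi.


lambda = c/f = 3e8 / 2.377e+10 = 0.01262095 m
G = eta*(pi*D/lambda)^2 = 0.52*(pi*0.36/0.01262095)^2
G = 4175.6486 (linear)
G = 10*log10(4175.6486) = 36.2072 dBi

36.2072 dBi


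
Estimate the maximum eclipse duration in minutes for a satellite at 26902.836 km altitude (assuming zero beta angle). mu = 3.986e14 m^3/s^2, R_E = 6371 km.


r = 33273.8360 km
T = 1006.7329 min
Eclipse fraction = arcsin(R_E/r)/pi = arcsin(6371.0000/33273.8360)/pi
= arcsin(0.1914718)/pi = 0.06132604
Eclipse duration = 0.06132604 * 1006.7329 = 61.7389 min

61.7389 minutes


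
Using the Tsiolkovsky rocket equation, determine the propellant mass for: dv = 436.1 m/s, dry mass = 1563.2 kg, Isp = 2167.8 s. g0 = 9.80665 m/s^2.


ve = Isp * g0 = 2167.8 * 9.80665 = 21258.855870 m/s
mass ratio = exp(dv/ve) = exp(436.1/21258.855870) = 1.02072566
m_prop = m_dry * (mr - 1) = 1563.2 * (1.02072566 - 1)
m_prop = 32.3983 kg

32.3983 kg


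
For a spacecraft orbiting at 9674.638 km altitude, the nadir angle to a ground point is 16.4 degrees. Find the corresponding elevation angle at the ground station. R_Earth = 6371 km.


r = R_E + alt = 16045.6380 km
Law of sines in the satellite / Earth-center / ground-point triangle:
  sin(nadir)/R_E = sin(90 + el)/r  =>  cos(el) = (r/R_E)*sin(nadir)
cos(el) = (16045.6380 / 6371.0000) * sin(16.4 deg) = 0.7110891
el = arccos(0.7110891) = 44.6764 deg
(Earth-central angle = 90 - nadir - el = 28.9236 deg)

44.6764 degrees


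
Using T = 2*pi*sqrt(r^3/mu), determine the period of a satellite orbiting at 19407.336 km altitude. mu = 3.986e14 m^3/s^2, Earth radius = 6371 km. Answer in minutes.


r = 25778.3360 km = 2.5778336e+07 m
T = 2*pi*sqrt(r^3/mu) = 2*pi*sqrt(1.7130287e+22 / 3.986e14)
T = 41190.1659 s = 686.5028 min

686.5028 minutes


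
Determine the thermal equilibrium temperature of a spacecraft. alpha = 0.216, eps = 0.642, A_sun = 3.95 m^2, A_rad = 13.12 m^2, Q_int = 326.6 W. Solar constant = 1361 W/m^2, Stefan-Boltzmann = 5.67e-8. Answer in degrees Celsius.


Numerator = alpha*S*A_sun + Q_int = 0.216*1361*3.95 + 326.6 = 1487.8052 W
Denominator = eps*sigma*A_rad = 0.642*5.67e-8*13.12 = 4.7758637e-07 W/K^4
T^4 = 3.1152589e+09 K^4
T = 236.2509 K = -36.8991 C

-36.8991 degrees Celsius


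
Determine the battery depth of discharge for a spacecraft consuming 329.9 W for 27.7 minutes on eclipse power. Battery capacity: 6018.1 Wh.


E_used = P * t / 60 = 329.9 * 27.7 / 60 = 152.3038 Wh
DOD = E_used / E_total * 100 = 152.3038 / 6018.1 * 100
DOD = 2.5308 %

2.5308 %


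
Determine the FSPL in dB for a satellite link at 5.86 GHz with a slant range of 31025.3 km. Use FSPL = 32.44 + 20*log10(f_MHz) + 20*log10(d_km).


f = 5.86 GHz = 5860.0000 MHz
d = 31025.3 km
FSPL = 32.44 + 20*log10(5860.0000) + 20*log10(31025.3)
FSPL = 32.44 + 75.3580 + 89.8343
FSPL = 197.6323 dB

197.6323 dB


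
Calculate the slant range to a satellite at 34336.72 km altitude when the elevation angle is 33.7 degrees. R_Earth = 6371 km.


h = 34336.72 km, el = 33.7 deg
d = -R_E*sin(el) + sqrt((R_E*sin(el))^2 + 2*R_E*h + h^2)
d = -6371.0000*sin(0.588176) + sqrt((6371.0000*0.5548444)^2 + 2*6371.0000*34336.72 + 34336.72^2)
d = 36826.2611 km

36826.2611 km


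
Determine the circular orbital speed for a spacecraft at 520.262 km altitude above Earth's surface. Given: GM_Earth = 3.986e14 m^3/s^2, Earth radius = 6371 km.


r = R_E + alt = 6371.0 + 520.262 = 6891.2620 km = 6.891262e+06 m
v = sqrt(mu/r) = sqrt(3.986e14 / 6.891262e+06) = 7605.3511 m/s = 7.6054 km/s

7.6054 km/s


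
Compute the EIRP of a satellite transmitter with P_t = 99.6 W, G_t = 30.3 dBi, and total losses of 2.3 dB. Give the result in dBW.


Pt = 99.6 W = 19.9826 dBW
EIRP = Pt_dBW + Gt - losses = 19.9826 + 30.3 - 2.3 = 47.9826 dBW

47.9826 dBW


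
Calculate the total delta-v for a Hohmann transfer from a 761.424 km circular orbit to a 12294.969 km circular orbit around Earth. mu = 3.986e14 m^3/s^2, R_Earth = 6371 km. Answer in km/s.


r1 = 7132.4240 km = 7.132424e+06 m
r2 = 18665.9690 km = 1.8665969e+07 m
dv1 = sqrt(mu/r1)*(sqrt(2*r2/(r1+r2)) - 1) = 1517.1118 m/s
dv2 = sqrt(mu/r2)*(1 - sqrt(2*r1/(r1+r2))) = 1184.8615 m/s
total dv = |dv1| + |dv2| = 1517.1118 + 1184.8615 = 2701.9733 m/s = 2.7020 km/s

2.7020 km/s
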